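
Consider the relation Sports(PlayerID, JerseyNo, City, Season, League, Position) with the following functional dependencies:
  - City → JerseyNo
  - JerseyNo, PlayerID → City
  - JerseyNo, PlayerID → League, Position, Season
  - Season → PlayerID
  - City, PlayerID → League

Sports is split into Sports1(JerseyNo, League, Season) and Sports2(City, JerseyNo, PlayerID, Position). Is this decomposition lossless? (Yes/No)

No

Common attributes: {JerseyNo}; their closure is {JerseyNo}.
Neither Sports1 nor Sports2 is contained in that closure, so the decomposition is lossy.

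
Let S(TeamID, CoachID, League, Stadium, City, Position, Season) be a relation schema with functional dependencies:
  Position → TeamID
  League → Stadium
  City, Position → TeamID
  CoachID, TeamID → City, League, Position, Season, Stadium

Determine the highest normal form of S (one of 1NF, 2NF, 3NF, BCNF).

Candidate keys: {CoachID, Position}, {CoachID, TeamID}. Prime attributes: {CoachID, Position, TeamID}.
Position → TeamID: {Position}⁺ = {Position, TeamID}, which is not all of the attributes, so the left side is not a superkey — BCNF is violated.
Because {Stadium} is non-prime and the left side of League → Stadium is not a superkey, the relation is not in 3NF.
Checking every proper subset of each key, none determines a non-prime attribute — 2NF is satisfied.

2NF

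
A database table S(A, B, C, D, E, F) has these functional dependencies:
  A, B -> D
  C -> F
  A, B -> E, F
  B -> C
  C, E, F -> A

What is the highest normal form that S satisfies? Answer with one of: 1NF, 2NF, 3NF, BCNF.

Candidate keys: {A, B}, {B, E}. Prime attributes: {A, B, E}.
C -> F: {C}⁺ = {C, F}, which is not all of the attributes, so the left side is not a superkey — BCNF is violated.
C -> F has non-prime {F} on the right and a non-superkey on the left, so 3NF fails.
The proper key subset {B} of {A, B} determines non-prime {C, F}, so the relation is not even in 2NF.

1NF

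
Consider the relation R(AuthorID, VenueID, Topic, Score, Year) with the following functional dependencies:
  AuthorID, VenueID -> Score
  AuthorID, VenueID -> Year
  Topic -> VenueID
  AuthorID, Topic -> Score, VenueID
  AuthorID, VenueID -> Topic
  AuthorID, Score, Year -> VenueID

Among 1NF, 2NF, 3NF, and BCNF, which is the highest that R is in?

3NF

Candidate keys: {AuthorID, Score, Year}, {AuthorID, Topic}, {AuthorID, VenueID}. Prime attributes: {AuthorID, Score, Topic, VenueID, Year}.
Topic -> VenueID breaks BCNF: {Topic}⁺ = {Topic, VenueID}, so {Topic} is not a superkey.
But every attribute on its right side ({VenueID}) is prime, and the same holds for every other non-superkey FD, so 3NF still holds.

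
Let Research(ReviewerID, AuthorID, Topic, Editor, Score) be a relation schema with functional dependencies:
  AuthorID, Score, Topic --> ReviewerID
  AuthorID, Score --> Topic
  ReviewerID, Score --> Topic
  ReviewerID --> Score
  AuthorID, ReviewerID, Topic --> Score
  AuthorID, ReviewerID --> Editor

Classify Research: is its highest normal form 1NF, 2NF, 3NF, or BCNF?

1NF

Candidate keys: {AuthorID, ReviewerID}, {AuthorID, Score}. Prime attributes: {AuthorID, ReviewerID, Score}.
For ReviewerID, Score --> Topic we have {ReviewerID, Score}⁺ = {ReviewerID, Score, Topic}; {ReviewerID, Score} is not a superkey, so BCNF fails.
Because {Topic} is non-prime and the left side of ReviewerID, Score --> Topic is not a superkey, the relation is not in 3NF.
{ReviewerID} is a proper subset of the key {AuthorID, ReviewerID}, and {ReviewerID}⁺ contains the non-prime attribute {Topic} — a partial dependency, so 2NF is violated.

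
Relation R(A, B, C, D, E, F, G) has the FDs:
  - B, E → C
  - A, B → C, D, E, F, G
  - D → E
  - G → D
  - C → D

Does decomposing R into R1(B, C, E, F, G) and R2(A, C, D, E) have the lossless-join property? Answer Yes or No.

No

Common attributes: {C, E}; their closure is {C, D, E}.
Neither R1 nor R2 is contained in that closure, so the decomposition is lossy.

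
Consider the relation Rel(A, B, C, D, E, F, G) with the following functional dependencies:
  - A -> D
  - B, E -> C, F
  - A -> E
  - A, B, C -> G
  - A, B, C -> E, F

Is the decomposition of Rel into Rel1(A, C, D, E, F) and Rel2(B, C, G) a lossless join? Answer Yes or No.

Common attributes: {C}; their closure is {C}.
Rel1 ⊄ {C} and Rel2 ⊄ {C}, so the split is lossy.

No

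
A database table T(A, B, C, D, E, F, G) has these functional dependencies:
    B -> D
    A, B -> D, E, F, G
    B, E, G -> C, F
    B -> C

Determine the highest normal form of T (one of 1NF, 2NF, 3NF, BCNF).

1NF

Candidate key: {A, B}. Prime attributes: {A, B}.
For B -> D we have {B}⁺ = {B, C, D}; {B} is not a superkey, so BCNF fails.
Because {D} is non-prime and the left side of B -> D is not a superkey, the relation is not in 3NF.
The proper key subset {B} of {A, B} determines non-prime {C, D}, so the relation is not even in 2NF.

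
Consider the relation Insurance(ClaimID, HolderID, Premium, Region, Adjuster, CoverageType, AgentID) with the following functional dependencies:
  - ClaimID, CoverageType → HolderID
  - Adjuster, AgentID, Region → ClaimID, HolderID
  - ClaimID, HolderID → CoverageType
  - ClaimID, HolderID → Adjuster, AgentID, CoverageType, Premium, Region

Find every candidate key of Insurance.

{Adjuster, AgentID, Region}, {ClaimID, CoverageType}, {ClaimID, HolderID}

{ClaimID, CoverageType}⁺ = {Adjuster, AgentID, ClaimID, CoverageType, HolderID, Premium, Region} — all of the relation — so {ClaimID, CoverageType} is a candidate key.
{ClaimID, HolderID}⁺ = {Adjuster, AgentID, ClaimID, CoverageType, HolderID, Premium, Region} — all of the relation — so {ClaimID, HolderID} is a candidate key.
{Adjuster, AgentID, Region}⁺ = {Adjuster, AgentID, ClaimID, CoverageType, HolderID, Premium, Region} — all of the relation — so {Adjuster, AgentID, Region} is a candidate key.
Any other superkey properly contains one of these, so there are no further candidate keys.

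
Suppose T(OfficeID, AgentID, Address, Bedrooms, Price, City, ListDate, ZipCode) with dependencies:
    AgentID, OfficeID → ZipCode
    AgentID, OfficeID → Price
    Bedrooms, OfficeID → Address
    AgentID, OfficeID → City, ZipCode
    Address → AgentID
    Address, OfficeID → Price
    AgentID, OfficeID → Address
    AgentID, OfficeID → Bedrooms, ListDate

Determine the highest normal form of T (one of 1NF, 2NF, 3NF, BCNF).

Candidate keys: {Address, OfficeID}, {AgentID, OfficeID}, {Bedrooms, OfficeID}. Prime attributes: {Address, AgentID, Bedrooms, OfficeID}.
Address → AgentID breaks BCNF: {Address}⁺ = {Address, AgentID}, so {Address} is not a superkey.
Its right-hand attributes {AgentID} are all prime, as are those of every other non-superkey FD — the relation is in 3NF.

3NF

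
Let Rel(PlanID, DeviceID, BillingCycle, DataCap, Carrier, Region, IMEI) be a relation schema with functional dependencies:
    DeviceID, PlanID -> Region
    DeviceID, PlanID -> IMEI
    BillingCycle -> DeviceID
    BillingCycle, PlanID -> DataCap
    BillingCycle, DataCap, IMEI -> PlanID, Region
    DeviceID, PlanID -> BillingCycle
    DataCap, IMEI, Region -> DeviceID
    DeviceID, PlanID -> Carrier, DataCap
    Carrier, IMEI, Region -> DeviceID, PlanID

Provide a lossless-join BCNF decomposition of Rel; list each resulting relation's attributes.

Candidate keys of the original relation: {BillingCycle, DataCap, IMEI}, {BillingCycle, PlanID}, {Carrier, IMEI, Region}, {DataCap, IMEI, PlanID, Region}, {DeviceID, PlanID}.
{BillingCycle, Carrier, DataCap, DeviceID, IMEI, PlanID, Region}: {BillingCycle} determines {BillingCycle, DeviceID} here but is not a superkey — split on BillingCycle -> DeviceID, giving {BillingCycle, DeviceID} and {BillingCycle, Carrier, DataCap, IMEI, PlanID, Region}.
{BillingCycle, DeviceID}: every determinant is a superkey — BCNF.
{BillingCycle, Carrier, DataCap, IMEI, PlanID, Region}: every determinant is a superkey — BCNF.

{BillingCycle, Carrier, DataCap, IMEI, PlanID, Region}; {BillingCycle, DeviceID}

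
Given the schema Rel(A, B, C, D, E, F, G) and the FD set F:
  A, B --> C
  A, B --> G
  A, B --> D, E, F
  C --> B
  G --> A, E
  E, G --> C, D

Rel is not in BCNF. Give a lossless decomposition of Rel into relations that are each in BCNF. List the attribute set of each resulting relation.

Candidate keys of the original relation: {A, B}, {A, C}, {G}.
In {A, B, C, D, E, F, G}, {C} is not a superkey ({C}⁺ restricted to this set is {B, C}), so split on C --> B into {B, C} and {A, C, D, E, F, G}.
{B, C} has no BCNF violation.
{A, C, D, E, F, G} has no BCNF violation.

{A, C, D, E, F, G}; {B, C}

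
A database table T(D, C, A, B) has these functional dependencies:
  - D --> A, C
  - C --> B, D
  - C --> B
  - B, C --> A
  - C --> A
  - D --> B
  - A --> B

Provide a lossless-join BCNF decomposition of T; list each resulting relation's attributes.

Candidate keys of the original relation: {C}, {D}.
{A, B, C, D}: {A} determines {A, B} here but is not a superkey — split on A --> B, giving {A, B} and {A, C, D}.
{A, B} has no BCNF violation.
{A, C, D} has no BCNF violation.

{A, B}; {A, C, D}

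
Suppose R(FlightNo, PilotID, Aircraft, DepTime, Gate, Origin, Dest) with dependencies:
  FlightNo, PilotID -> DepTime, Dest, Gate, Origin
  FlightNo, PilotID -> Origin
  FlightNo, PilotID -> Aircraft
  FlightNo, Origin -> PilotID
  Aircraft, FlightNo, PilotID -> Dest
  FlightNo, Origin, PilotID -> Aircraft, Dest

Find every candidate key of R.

{FlightNo, Origin}, {FlightNo, PilotID}

No FD produces {FlightNo}, so it must be in every candidate key.
{FlightNo, Origin}⁺ = {Aircraft, DepTime, Dest, FlightNo, Gate, Origin, PilotID} — all of the relation — so {FlightNo, Origin} is a candidate key.
{FlightNo, PilotID}⁺ = {Aircraft, DepTime, Dest, FlightNo, Gate, Origin, PilotID} — all of the relation — so {FlightNo, PilotID} is a candidate key.
These are minimal and exhaustive — every other superkey contains one of them.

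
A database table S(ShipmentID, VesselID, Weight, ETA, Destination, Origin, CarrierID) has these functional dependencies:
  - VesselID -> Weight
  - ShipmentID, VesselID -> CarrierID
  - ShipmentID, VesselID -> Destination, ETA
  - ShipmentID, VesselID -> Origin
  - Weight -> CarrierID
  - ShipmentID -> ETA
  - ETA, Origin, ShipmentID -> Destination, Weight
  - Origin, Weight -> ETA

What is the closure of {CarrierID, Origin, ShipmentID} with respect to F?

Start with {CarrierID, Origin, ShipmentID}.
ShipmentID -> ETA applies; add {ETA} → now {CarrierID, ETA, Origin, ShipmentID}.
ETA, Origin, ShipmentID -> Destination, Weight applies; add {Destination, Weight} → now {CarrierID, Destination, ETA, Origin, ShipmentID, Weight}.
No further FD applies.

{CarrierID, Destination, ETA, Origin, ShipmentID, Weight}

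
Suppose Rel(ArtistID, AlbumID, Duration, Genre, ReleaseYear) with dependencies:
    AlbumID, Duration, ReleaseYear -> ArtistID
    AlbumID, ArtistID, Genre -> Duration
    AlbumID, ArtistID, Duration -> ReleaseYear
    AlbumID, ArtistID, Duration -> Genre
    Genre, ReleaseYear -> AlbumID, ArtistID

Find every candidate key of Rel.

{AlbumID, ArtistID, Duration}, {AlbumID, ArtistID, Genre}, {AlbumID, Duration, ReleaseYear}, {Genre, ReleaseYear}

{Genre, ReleaseYear}⁺ = {AlbumID, ArtistID, Duration, Genre, ReleaseYear}, which is every attribute, so {Genre, ReleaseYear} is a candidate key.
{AlbumID, ArtistID, Duration}⁺ = {AlbumID, ArtistID, Duration, Genre, ReleaseYear}, which is every attribute, so {AlbumID, ArtistID, Duration} is a candidate key.
{AlbumID, ArtistID, Genre}⁺ = {AlbumID, ArtistID, Duration, Genre, ReleaseYear}, which is every attribute, so {AlbumID, ArtistID, Genre} is a candidate key.
{AlbumID, Duration, ReleaseYear}⁺ = {AlbumID, ArtistID, Duration, Genre, ReleaseYear}, which is every attribute, so {AlbumID, Duration, ReleaseYear} is a candidate key.
These are minimal and exhaustive — every other superkey contains one of them.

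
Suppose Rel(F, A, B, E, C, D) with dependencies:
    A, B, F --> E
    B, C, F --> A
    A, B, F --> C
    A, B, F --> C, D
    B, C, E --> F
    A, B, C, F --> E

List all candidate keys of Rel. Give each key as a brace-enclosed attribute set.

No FD produces {B}, so it must be in every candidate key.
Closure of {A, B, F} is {A, B, C, D, E, F}, the whole schema; {A, B, F} is a candidate key.
Closure of {B, C, E} is {A, B, C, D, E, F}, the whole schema; {B, C, E} is a candidate key.
Closure of {B, C, F} is {A, B, C, D, E, F}, the whole schema; {B, C, F} is a candidate key.
These are minimal and exhaustive — every other superkey contains one of them.

{A, B, F}, {B, C, E}, {B, C, F}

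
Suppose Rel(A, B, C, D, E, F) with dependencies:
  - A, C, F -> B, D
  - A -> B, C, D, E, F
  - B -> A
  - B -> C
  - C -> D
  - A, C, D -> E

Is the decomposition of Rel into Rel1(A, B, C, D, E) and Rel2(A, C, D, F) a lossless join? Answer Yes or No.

Yes

The shared attributes are {A, C, D} and {A, C, D}⁺ = {A, B, C, D, E, F}.
Since Rel1 ⊆ {A, B, C, D, E, F}, the intersection is a superkey of Rel1; the decomposition is lossless.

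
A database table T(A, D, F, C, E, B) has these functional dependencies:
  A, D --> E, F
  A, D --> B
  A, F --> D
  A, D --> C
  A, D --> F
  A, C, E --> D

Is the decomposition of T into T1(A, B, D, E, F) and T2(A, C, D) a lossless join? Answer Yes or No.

Common attributes: {A, D}; their closure is {A, B, C, D, E, F}.
Since T1 ⊆ {A, B, C, D, E, F}, the intersection is a superkey of T1; the decomposition is lossless.

Yes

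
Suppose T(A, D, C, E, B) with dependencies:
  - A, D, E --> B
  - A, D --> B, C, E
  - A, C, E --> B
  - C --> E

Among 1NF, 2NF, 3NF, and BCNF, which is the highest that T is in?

Candidate key: {A, D}. Prime attributes: {A, D}.
A, C, E --> B: {A, C, E}⁺ = {A, B, C, E}, which is not all of the attributes, so the left side is not a superkey — BCNF is violated.
A, C, E --> B has non-prime {B} on the right and a non-superkey on the left, so 3NF fails.
Checking every proper subset of each key, none determines a non-prime attribute — 2NF is satisfied.

2NF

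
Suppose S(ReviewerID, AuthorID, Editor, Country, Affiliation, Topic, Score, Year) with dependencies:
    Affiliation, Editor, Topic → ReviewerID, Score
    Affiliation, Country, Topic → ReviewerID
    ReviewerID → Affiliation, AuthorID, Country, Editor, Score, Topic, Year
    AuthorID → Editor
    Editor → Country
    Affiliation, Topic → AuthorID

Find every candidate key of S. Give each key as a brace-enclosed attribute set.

{Affiliation, Topic}, {ReviewerID}

{ReviewerID}⁺ = {Affiliation, AuthorID, Country, Editor, ReviewerID, Score, Topic, Year}, which is every attribute, so {ReviewerID} is a candidate key.
{Affiliation, Topic}⁺ = {Affiliation, AuthorID, Country, Editor, ReviewerID, Score, Topic, Year}, which is every attribute, so {Affiliation, Topic} is a candidate key.
These are minimal and exhaustive — every other superkey contains one of them.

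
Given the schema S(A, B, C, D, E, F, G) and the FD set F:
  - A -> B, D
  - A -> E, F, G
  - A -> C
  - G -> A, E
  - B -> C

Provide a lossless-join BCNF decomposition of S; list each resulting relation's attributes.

{A, B, D, E, F, G}; {B, C}

Candidate keys of the original relation: {A}, {G}.
In {A, B, C, D, E, F, G}, {B} is not a superkey ({B}⁺ restricted to this set is {B, C}), so split on B -> C into {B, C} and {A, B, D, E, F, G}.
{B, C}: every determinant is a superkey — BCNF.
{A, B, D, E, F, G}: every determinant is a superkey — BCNF.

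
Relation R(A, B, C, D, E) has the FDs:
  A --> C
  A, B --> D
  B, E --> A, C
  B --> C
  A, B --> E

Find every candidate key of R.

{B} never appears on the right of any FD, so every key must include it.
{A, B} is a candidate key since {A, B}⁺ = {A, B, C, D, E} covers every attribute.
{B, E} is a candidate key since {B, E}⁺ = {A, B, C, D, E} covers every attribute.
Any other superkey properly contains one of these, so there are no further candidate keys.

{A, B}, {B, E}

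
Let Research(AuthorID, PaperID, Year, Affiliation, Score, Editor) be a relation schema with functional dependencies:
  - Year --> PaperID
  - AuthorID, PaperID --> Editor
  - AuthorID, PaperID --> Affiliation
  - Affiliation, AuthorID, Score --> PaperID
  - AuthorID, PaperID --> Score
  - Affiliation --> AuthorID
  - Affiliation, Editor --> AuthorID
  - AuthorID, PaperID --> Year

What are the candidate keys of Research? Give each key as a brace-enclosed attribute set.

{Affiliation, PaperID}⁺ = {Affiliation, AuthorID, Editor, PaperID, Score, Year}, which is every attribute, so {Affiliation, PaperID} is a candidate key.
{Affiliation, Score}⁺ = {Affiliation, AuthorID, Editor, PaperID, Score, Year}, which is every attribute, so {Affiliation, Score} is a candidate key.
{Affiliation, Year}⁺ = {Affiliation, AuthorID, Editor, PaperID, Score, Year}, which is every attribute, so {Affiliation, Year} is a candidate key.
{AuthorID, PaperID}⁺ = {Affiliation, AuthorID, Editor, PaperID, Score, Year}, which is every attribute, so {AuthorID, PaperID} is a candidate key.
{AuthorID, Year}⁺ = {Affiliation, AuthorID, Editor, PaperID, Score, Year}, which is every attribute, so {AuthorID, Year} is a candidate key.
Any other superkey properly contains one of these, so there are no further candidate keys.

{Affiliation, PaperID}, {Affiliation, Score}, {Affiliation, Year}, {AuthorID, PaperID}, {AuthorID, Year}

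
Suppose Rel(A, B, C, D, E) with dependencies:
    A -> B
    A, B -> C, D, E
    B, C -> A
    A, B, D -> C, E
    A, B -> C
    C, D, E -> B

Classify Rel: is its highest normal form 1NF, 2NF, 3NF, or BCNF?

BCNF

Candidate keys: {A}, {B, C}, {C, D, E}. Prime attributes: {A, B, C, D, E}.
Each dependency's left side is a superkey — BCNF holds.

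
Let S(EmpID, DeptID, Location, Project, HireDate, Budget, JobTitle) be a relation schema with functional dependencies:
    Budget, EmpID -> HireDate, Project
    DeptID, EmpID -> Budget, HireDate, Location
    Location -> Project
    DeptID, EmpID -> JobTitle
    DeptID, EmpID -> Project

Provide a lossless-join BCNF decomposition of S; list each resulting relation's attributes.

Candidate key of the original relation: {DeptID, EmpID}.
In {Budget, DeptID, EmpID, HireDate, JobTitle, Location, Project}, {Budget, EmpID} is not a superkey ({Budget, EmpID}⁺ restricted to this set is {Budget, EmpID, HireDate, Project}), so split on Budget, EmpID -> HireDate, Project into {Budget, EmpID, HireDate, Project} and {Budget, DeptID, EmpID, JobTitle, Location}.
{Budget, EmpID, HireDate, Project} has no BCNF violation.
{Budget, DeptID, EmpID, JobTitle, Location} has no BCNF violation.

{Budget, DeptID, EmpID, JobTitle, Location}; {Budget, EmpID, HireDate, Project}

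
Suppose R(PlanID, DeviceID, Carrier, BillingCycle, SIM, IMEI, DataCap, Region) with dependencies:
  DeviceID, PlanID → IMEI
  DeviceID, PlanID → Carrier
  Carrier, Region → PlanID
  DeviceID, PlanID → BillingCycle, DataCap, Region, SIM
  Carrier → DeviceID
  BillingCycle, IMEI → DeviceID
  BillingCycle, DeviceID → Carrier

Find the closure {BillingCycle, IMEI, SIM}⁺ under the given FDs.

{BillingCycle, Carrier, DeviceID, IMEI, SIM}

Start with {BillingCycle, IMEI, SIM}.
BillingCycle, IMEI → DeviceID applies; add {DeviceID} → now {BillingCycle, DeviceID, IMEI, SIM}.
BillingCycle, DeviceID → Carrier applies; add {Carrier} → now {BillingCycle, Carrier, DeviceID, IMEI, SIM}.
No further FD applies.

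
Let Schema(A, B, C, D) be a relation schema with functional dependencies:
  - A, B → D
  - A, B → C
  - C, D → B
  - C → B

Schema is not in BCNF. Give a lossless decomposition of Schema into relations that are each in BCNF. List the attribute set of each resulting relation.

Candidate keys of the original relation: {A, B}, {A, C}.
In {A, B, C, D}, {C, D} is not a superkey ({C, D}⁺ restricted to this set is {B, C, D}), so split on C, D → B into {B, C, D} and {A, C, D}.
In {B, C, D}, {C} is not a superkey ({C}⁺ restricted to this set is {B, C}), so split on C → B into {B, C} and {C, D}.
{B, C} is in BCNF.
{C, D} is in BCNF.
{A, C, D} is in BCNF.

{A, C, D}; {B, C}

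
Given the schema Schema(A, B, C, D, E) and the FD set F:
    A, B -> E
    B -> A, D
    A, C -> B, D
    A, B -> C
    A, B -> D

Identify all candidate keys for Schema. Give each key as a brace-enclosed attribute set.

Closure of {B} is {A, B, C, D, E}, the whole schema; {B} is a candidate key.
Closure of {A, C} is {A, B, C, D, E}, the whole schema; {A, C} is a candidate key.
Any other superkey properly contains one of these, so there are no further candidate keys.

{A, C}, {B}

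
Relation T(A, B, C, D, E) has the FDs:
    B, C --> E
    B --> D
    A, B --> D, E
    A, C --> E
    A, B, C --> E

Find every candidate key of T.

{A, B, C} never appear on the right of any FD, so every key must include all of them.
{A, B, C}⁺ = {A, B, C, D, E} — all of the relation — so {A, B, C} is a candidate key.
No smaller or unrelated set reaches every attribute, so there are no other keys.

{A, B, C}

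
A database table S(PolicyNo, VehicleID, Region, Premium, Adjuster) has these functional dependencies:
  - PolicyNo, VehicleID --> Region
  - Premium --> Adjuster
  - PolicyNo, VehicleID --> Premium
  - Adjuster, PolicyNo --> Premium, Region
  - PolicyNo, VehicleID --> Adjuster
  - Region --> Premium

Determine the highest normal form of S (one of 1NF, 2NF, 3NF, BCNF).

Candidate key: {PolicyNo, VehicleID}. Prime attributes: {PolicyNo, VehicleID}.
Premium --> Adjuster: {Premium}⁺ = {Adjuster, Premium}, which is not all of the attributes, so the left side is not a superkey — BCNF is violated.
Because {Adjuster} is non-prime and the left side of Premium --> Adjuster is not a superkey, the relation is not in 3NF.
No non-prime attribute depends on a proper subset of any candidate key, so 2NF holds.

2NF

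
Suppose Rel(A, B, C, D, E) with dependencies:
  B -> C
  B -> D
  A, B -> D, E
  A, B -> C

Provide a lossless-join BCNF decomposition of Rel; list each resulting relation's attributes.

Candidate key of the original relation: {A, B}.
Within {A, B, C, D, E}: {B}⁺ ∩ {A, B, C, D, E} = {B, C, D}, not the whole set, so B -> C, D violates BCNF; decompose into {B, C, D} and {A, B, E}.
{B, C, D} has no BCNF violation.
{A, B, E} has no BCNF violation.

{A, B, E}; {B, C, D}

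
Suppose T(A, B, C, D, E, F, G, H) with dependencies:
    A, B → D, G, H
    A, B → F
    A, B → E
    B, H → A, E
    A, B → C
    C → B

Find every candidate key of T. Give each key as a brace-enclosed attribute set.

{A, B}, {A, C}, {B, H}, {C, H}

Closure of {A, B} is {A, B, C, D, E, F, G, H}, the whole schema; {A, B} is a candidate key.
Closure of {A, C} is {A, B, C, D, E, F, G, H}, the whole schema; {A, C} is a candidate key.
Closure of {B, H} is {A, B, C, D, E, F, G, H}, the whole schema; {B, H} is a candidate key.
Closure of {C, H} is {A, B, C, D, E, F, G, H}, the whole schema; {C, H} is a candidate key.
Any other superkey properly contains one of these, so there are no further candidate keys.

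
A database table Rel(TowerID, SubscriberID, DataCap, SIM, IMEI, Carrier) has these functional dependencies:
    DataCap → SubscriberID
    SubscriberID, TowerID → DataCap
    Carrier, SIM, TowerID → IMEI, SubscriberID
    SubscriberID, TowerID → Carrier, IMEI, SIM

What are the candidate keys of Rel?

{TowerID} never appears on the right of any FD, so every key must include it.
{DataCap, TowerID}⁺ = {Carrier, DataCap, IMEI, SIM, SubscriberID, TowerID}, which is every attribute, so {DataCap, TowerID} is a candidate key.
{SubscriberID, TowerID}⁺ = {Carrier, DataCap, IMEI, SIM, SubscriberID, TowerID}, which is every attribute, so {SubscriberID, TowerID} is a candidate key.
{Carrier, SIM, TowerID}⁺ = {Carrier, DataCap, IMEI, SIM, SubscriberID, TowerID}, which is every attribute, so {Carrier, SIM, TowerID} is a candidate key.
No proper subset of any of these is a key, and no other minimal superkey exists.

{Carrier, SIM, TowerID}, {DataCap, TowerID}, {SubscriberID, TowerID}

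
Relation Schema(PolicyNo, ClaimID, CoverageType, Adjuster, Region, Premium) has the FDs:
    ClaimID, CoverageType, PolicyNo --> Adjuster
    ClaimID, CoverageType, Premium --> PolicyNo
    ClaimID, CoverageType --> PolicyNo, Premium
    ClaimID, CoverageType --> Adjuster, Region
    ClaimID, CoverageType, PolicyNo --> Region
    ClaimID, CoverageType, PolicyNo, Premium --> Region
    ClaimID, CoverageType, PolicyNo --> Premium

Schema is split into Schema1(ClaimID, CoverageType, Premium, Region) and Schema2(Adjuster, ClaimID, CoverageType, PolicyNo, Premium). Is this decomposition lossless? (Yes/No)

The shared attributes are {ClaimID, CoverageType, Premium} and {ClaimID, CoverageType, Premium}⁺ = {Adjuster, ClaimID, CoverageType, PolicyNo, Premium, Region}.
This includes all of Schema1, so the common attributes are a superkey of Schema1 — the join is lossless.

Yes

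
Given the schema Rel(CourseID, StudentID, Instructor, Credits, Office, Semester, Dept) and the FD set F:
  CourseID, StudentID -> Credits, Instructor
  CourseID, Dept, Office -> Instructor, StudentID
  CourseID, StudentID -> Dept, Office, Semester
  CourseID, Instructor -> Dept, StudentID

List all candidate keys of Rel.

{CourseID, Dept, Office}, {CourseID, Instructor}, {CourseID, StudentID}

{CourseID} never appears on the right of any FD, so every key must include it.
{CourseID, Instructor} is a candidate key since {CourseID, Instructor}⁺ = {CourseID, Credits, Dept, Instructor, Office, Semester, StudentID} covers every attribute.
{CourseID, StudentID} is a candidate key since {CourseID, StudentID}⁺ = {CourseID, Credits, Dept, Instructor, Office, Semester, StudentID} covers every attribute.
{CourseID, Dept, Office} is a candidate key since {CourseID, Dept, Office}⁺ = {CourseID, Credits, Dept, Instructor, Office, Semester, StudentID} covers every attribute.
Any other superkey properly contains one of these, so there are no further candidate keys.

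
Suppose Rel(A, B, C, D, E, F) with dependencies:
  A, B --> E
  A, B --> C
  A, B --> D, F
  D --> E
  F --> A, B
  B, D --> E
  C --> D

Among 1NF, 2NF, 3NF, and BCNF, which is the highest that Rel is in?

Candidate keys: {A, B}, {F}. Prime attributes: {A, B, F}.
For D --> E we have {D}⁺ = {D, E}; {D} is not a superkey, so BCNF fails.
Because {E} is non-prime and the left side of D --> E is not a superkey, the relation is not in 3NF.
No proper subset of a key has a non-prime attribute in its closure, so there is no partial dependency; 2NF holds.

2NF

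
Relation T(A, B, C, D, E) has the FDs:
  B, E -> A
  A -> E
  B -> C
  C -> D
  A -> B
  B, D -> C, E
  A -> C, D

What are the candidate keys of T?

{A}⁺ = {A, B, C, D, E} — all of the relation — so {A} is a candidate key.
{B}⁺ = {A, B, C, D, E} — all of the relation — so {B} is a candidate key.
These are minimal and exhaustive — every other superkey contains one of them.

{A}, {B}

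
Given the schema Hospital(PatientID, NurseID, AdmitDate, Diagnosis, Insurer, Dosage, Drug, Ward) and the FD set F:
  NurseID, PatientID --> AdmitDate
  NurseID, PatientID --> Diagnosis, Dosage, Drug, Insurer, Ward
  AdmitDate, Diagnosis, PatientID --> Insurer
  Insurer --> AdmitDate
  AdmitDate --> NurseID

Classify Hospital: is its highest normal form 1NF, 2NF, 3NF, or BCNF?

Candidate keys: {AdmitDate, PatientID}, {Insurer, PatientID}, {NurseID, PatientID}. Prime attributes: {AdmitDate, Insurer, NurseID, PatientID}.
For Insurer --> AdmitDate we have {Insurer}⁺ = {AdmitDate, Insurer, NurseID}; {Insurer} is not a superkey, so BCNF fails.
Since {AdmitDate} ⊆ prime attributes and every other non-superkey FD also has a prime right side, the schema is in 3NF.

3NF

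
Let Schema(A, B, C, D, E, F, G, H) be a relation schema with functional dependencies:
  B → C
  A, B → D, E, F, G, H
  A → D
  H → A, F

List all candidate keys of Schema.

Attributes never on any right-hand side: {B} — every candidate key must contain it.
{A, B}⁺ = {A, B, C, D, E, F, G, H} — all of the relation — so {A, B} is a candidate key.
{B, H}⁺ = {A, B, C, D, E, F, G, H} — all of the relation — so {B, H} is a candidate key.
Any other superkey properly contains one of these, so there are no further candidate keys.

{A, B}, {B, H}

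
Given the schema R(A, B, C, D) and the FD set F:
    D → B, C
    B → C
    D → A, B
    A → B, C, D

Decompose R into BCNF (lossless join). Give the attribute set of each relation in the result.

{A, B, D}; {B, C}

Candidate keys of the original relation: {A}, {D}.
{A, B, C, D}: {B} determines {B, C} here but is not a superkey — split on B → C, giving {B, C} and {A, B, D}.
{B, C} has no BCNF violation.
{A, B, D} has no BCNF violation.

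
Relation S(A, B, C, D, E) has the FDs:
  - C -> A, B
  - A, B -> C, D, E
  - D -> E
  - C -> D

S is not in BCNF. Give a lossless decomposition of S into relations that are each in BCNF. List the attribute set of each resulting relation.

{A, B, C, D}; {D, E}

Candidate keys of the original relation: {A, B}, {C}.
Within {A, B, C, D, E}: {D}⁺ ∩ {A, B, C, D, E} = {D, E}, not the whole set, so D -> E violates BCNF; decompose into {D, E} and {A, B, C, D}.
{D, E} is in BCNF.
{A, B, C, D} is in BCNF.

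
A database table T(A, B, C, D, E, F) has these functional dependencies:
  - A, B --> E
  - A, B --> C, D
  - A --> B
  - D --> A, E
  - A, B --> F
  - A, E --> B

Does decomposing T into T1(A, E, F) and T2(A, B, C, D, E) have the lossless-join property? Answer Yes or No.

The shared attributes are {A, E} and {A, E}⁺ = {A, B, C, D, E, F}.
T1 is contained in that closure, so T1 ∩ T2 --> T1 holds and the join is lossless.

Yes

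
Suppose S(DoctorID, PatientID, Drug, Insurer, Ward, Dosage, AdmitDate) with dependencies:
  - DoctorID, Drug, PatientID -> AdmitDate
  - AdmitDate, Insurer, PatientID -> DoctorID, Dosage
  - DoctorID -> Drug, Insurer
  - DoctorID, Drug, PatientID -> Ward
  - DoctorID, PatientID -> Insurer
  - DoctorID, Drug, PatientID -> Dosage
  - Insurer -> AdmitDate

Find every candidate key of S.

{DoctorID, PatientID}, {Insurer, PatientID}

No FD produces {PatientID}, so it must be in every candidate key.
Closure of {DoctorID, PatientID} is {AdmitDate, DoctorID, Dosage, Drug, Insurer, PatientID, Ward}, the whole schema; {DoctorID, PatientID} is a candidate key.
Closure of {Insurer, PatientID} is {AdmitDate, DoctorID, Dosage, Drug, Insurer, PatientID, Ward}, the whole schema; {Insurer, PatientID} is a candidate key.
Any other superkey properly contains one of these, so there are no further candidate keys.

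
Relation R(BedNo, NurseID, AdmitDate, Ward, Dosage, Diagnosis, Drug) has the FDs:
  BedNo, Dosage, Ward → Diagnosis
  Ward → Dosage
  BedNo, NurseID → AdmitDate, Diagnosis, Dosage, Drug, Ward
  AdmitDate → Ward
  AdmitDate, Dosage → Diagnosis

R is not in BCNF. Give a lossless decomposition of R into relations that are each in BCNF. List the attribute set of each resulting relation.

Candidate key of the original relation: {BedNo, NurseID}.
In {AdmitDate, BedNo, Diagnosis, Dosage, Drug, NurseID, Ward}, {BedNo, Dosage, Ward} is not a superkey ({BedNo, Dosage, Ward}⁺ restricted to this set is {BedNo, Diagnosis, Dosage, Ward}), so split on BedNo, Dosage, Ward → Diagnosis into {BedNo, Diagnosis, Dosage, Ward} and {AdmitDate, BedNo, Dosage, Drug, NurseID, Ward}.
In {BedNo, Diagnosis, Dosage, Ward}, {Ward} is not a superkey ({Ward}⁺ restricted to this set is {Dosage, Ward}), so split on Ward → Dosage into {Dosage, Ward} and {BedNo, Diagnosis, Ward}.
{Dosage, Ward} is in BCNF.
{BedNo, Diagnosis, Ward} is in BCNF.
In {AdmitDate, BedNo, Dosage, Drug, NurseID, Ward}, {Ward} is not a superkey ({Ward}⁺ restricted to this set is {Dosage, Ward}), so split on Ward → Dosage into {Dosage, Ward} and {AdmitDate, BedNo, Drug, NurseID, Ward}.
{Dosage, Ward} is in BCNF.
In {AdmitDate, BedNo, Drug, NurseID, Ward}, {AdmitDate} is not a superkey ({AdmitDate}⁺ restricted to this set is {AdmitDate, Ward}), so split on AdmitDate → Ward into {AdmitDate, Ward} and {AdmitDate, BedNo, Drug, NurseID}.
{AdmitDate, Ward} is in BCNF.
{AdmitDate, BedNo, Drug, NurseID} is in BCNF.

{AdmitDate, BedNo, Drug, NurseID}; {AdmitDate, Ward}; {BedNo, Diagnosis, Ward}; {Dosage, Ward}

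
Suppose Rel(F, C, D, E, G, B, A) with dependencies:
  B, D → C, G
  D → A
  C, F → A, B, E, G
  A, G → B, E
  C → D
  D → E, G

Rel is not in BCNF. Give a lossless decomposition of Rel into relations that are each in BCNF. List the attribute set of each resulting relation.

Candidate keys of the original relation: {C, F}, {D, F}.
In {A, B, C, D, E, F, G}, {B, D} is not a superkey ({B, D}⁺ restricted to this set is {A, B, C, D, E, G}), so split on B, D → A, C, E, G into {A, B, C, D, E, G} and {B, D, F}.
In {A, B, C, D, E, G}, {A, G} is not a superkey ({A, G}⁺ restricted to this set is {A, B, E, G}), so split on A, G → B, E into {A, B, E, G} and {A, C, D, G}.
{A, B, E, G}: every determinant is a superkey — BCNF.
{A, C, D, G}: every determinant is a superkey — BCNF.
In {B, D, F}, {D} is not a superkey ({D}⁺ restricted to this set is {B, D}), so split on D → B into {B, D} and {D, F}.
{B, D}: every determinant is a superkey — BCNF.
{D, F}: every determinant is a superkey — BCNF.

{A, B, E, G}; {A, C, D, G}; {B, D}; {D, F}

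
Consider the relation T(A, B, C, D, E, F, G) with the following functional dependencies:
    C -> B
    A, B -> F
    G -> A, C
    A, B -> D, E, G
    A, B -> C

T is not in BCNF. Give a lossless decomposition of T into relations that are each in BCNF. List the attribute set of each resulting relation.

Candidate keys of the original relation: {A, B}, {A, C}, {G}.
In {A, B, C, D, E, F, G}, {C} is not a superkey ({C}⁺ restricted to this set is {B, C}), so split on C -> B into {B, C} and {A, C, D, E, F, G}.
{B, C}: every determinant is a superkey — BCNF.
{A, C, D, E, F, G}: every determinant is a superkey — BCNF.

{A, C, D, E, F, G}; {B, C}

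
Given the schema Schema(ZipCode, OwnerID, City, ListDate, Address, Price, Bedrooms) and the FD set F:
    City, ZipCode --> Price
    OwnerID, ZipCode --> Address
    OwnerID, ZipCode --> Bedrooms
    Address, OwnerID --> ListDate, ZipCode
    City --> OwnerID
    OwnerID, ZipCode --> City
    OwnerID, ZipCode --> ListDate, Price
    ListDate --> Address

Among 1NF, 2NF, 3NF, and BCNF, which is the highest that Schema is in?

Candidate keys: {Address, City}, {Address, OwnerID}, {City, ListDate}, {City, ZipCode}, {ListDate, OwnerID}, {OwnerID, ZipCode}. Prime attributes: {Address, City, ListDate, OwnerID, ZipCode}.
City --> OwnerID breaks BCNF: {City}⁺ = {City, OwnerID}, so {City} is not a superkey.
But every attribute on its right side ({OwnerID}) is prime, and the same holds for every other non-superkey FD, so 3NF still holds.

3NF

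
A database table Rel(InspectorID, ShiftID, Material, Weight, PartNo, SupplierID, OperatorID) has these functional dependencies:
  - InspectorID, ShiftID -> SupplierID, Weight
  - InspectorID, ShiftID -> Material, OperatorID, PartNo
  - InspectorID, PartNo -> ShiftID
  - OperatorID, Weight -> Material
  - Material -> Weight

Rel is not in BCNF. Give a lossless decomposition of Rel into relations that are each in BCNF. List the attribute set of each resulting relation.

{InspectorID, OperatorID, PartNo, ShiftID, SupplierID, Weight}; {Material, OperatorID}; {Material, Weight}

Candidate keys of the original relation: {InspectorID, PartNo}, {InspectorID, ShiftID}.
Within {InspectorID, Material, OperatorID, PartNo, ShiftID, SupplierID, Weight}: {OperatorID, Weight}⁺ ∩ {InspectorID, Material, OperatorID, PartNo, ShiftID, SupplierID, Weight} = {Material, OperatorID, Weight}, not the whole set, so OperatorID, Weight -> Material violates BCNF; decompose into {Material, OperatorID, Weight} and {InspectorID, OperatorID, PartNo, ShiftID, SupplierID, Weight}.
Within {Material, OperatorID, Weight}: {Material}⁺ ∩ {Material, OperatorID, Weight} = {Material, Weight}, not the whole set, so Material -> Weight violates BCNF; decompose into {Material, Weight} and {Material, OperatorID}.
{Material, Weight} is in BCNF.
{Material, OperatorID} is in BCNF.
{InspectorID, OperatorID, PartNo, ShiftID, SupplierID, Weight} is in BCNF.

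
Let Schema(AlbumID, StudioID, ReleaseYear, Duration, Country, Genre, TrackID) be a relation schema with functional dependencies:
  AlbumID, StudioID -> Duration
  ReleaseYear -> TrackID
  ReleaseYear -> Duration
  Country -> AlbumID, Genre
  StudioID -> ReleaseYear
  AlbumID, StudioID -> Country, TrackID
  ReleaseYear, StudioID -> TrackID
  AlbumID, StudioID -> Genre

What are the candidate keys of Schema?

{AlbumID, StudioID}, {Country, StudioID}

{StudioID} never appears on the right of any FD, so every key must include it.
{AlbumID, StudioID} is a candidate key since {AlbumID, StudioID}⁺ = {AlbumID, Country, Duration, Genre, ReleaseYear, StudioID, TrackID} covers every attribute.
{Country, StudioID} is a candidate key since {Country, StudioID}⁺ = {AlbumID, Country, Duration, Genre, ReleaseYear, StudioID, TrackID} covers every attribute.
These are minimal and exhaustive — every other superkey contains one of them.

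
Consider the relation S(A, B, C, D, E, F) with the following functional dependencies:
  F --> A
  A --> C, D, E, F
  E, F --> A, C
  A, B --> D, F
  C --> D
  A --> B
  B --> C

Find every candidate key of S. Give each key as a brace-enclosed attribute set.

{A}⁺ = {A, B, C, D, E, F} — all of the relation — so {A} is a candidate key.
{F}⁺ = {A, B, C, D, E, F} — all of the relation — so {F} is a candidate key.
No proper subset of any of these is a key, and no other minimal superkey exists.

{A}, {F}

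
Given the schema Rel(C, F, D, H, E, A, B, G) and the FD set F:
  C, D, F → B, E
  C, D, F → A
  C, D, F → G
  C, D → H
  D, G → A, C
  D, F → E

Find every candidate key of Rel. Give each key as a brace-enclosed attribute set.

{C, D, F}, {D, F, G}

{D, F} never appear on the right of any FD, so every key must include all of them.
{C, D, F}⁺ = {A, B, C, D, E, F, G, H} — all of the relation — so {C, D, F} is a candidate key.
{D, F, G}⁺ = {A, B, C, D, E, F, G, H} — all of the relation — so {D, F, G} is a candidate key.
These are minimal and exhaustive — every other superkey contains one of them.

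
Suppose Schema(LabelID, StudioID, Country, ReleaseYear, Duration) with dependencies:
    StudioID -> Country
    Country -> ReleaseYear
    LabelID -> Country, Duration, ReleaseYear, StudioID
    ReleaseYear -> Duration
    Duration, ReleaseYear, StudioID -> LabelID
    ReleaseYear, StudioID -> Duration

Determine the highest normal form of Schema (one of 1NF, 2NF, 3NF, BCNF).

Candidate keys: {LabelID}, {StudioID}. Prime attributes: {LabelID, StudioID}.
Country -> ReleaseYear: {Country}⁺ = {Country, Duration, ReleaseYear}, which is not all of the attributes, so the left side is not a superkey — BCNF is violated.
Country -> ReleaseYear has non-prime {ReleaseYear} on the right and a non-superkey on the left, so 3NF fails.
With only single-attribute keys there can be no partial dependency, so 2NF holds.

2NF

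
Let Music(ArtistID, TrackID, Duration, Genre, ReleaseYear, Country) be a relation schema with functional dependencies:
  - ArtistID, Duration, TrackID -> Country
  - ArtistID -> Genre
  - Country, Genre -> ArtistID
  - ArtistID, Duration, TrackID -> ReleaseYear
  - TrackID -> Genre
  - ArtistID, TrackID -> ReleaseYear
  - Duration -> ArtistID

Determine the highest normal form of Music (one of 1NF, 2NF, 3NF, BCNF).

Candidate key: {Duration, TrackID}. Prime attributes: {Duration, TrackID}.
ArtistID -> Genre breaks BCNF: {ArtistID}⁺ = {ArtistID, Genre}, so {ArtistID} is not a superkey.
Because {Genre} is non-prime and the left side of ArtistID -> Genre is not a superkey, the relation is not in 3NF.
{Duration} is a proper subset of the key {Duration, TrackID}, and {Duration}⁺ contains the non-prime attributes {ArtistID, Genre} — a partial dependency, so 2NF is violated.

1NF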